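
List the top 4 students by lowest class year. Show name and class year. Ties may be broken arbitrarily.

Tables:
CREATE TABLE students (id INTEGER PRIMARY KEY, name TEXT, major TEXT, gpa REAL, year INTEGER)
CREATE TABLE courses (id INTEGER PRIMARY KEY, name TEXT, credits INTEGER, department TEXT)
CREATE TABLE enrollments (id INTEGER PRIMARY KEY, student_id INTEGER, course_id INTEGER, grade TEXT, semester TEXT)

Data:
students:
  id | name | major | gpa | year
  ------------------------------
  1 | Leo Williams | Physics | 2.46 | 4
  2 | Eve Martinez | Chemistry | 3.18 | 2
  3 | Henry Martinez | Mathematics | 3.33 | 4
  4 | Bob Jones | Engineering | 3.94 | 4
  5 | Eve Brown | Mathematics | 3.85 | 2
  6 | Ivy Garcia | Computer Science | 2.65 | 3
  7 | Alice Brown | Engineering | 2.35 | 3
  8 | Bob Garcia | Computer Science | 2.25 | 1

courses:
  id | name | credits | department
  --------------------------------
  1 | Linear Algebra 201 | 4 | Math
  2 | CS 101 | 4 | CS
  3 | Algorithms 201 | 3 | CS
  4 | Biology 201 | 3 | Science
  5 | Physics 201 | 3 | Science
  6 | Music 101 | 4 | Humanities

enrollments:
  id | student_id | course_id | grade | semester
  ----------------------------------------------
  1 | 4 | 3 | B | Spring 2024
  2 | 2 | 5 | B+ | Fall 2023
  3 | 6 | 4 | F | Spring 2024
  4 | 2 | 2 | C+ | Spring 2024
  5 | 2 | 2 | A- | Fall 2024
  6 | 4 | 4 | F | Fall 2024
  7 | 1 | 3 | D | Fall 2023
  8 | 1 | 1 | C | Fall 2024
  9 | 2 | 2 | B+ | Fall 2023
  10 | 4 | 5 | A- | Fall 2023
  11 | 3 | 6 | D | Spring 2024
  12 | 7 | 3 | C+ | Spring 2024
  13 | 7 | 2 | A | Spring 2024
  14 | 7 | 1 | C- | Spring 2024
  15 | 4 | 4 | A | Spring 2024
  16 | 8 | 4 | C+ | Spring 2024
SELECT name, year FROM students ORDER BY year ASC LIMIT 4

Execution result:
name | year
Bob Garcia | 1
Eve Martinez | 2
Eve Brown | 2
Ivy Garcia | 3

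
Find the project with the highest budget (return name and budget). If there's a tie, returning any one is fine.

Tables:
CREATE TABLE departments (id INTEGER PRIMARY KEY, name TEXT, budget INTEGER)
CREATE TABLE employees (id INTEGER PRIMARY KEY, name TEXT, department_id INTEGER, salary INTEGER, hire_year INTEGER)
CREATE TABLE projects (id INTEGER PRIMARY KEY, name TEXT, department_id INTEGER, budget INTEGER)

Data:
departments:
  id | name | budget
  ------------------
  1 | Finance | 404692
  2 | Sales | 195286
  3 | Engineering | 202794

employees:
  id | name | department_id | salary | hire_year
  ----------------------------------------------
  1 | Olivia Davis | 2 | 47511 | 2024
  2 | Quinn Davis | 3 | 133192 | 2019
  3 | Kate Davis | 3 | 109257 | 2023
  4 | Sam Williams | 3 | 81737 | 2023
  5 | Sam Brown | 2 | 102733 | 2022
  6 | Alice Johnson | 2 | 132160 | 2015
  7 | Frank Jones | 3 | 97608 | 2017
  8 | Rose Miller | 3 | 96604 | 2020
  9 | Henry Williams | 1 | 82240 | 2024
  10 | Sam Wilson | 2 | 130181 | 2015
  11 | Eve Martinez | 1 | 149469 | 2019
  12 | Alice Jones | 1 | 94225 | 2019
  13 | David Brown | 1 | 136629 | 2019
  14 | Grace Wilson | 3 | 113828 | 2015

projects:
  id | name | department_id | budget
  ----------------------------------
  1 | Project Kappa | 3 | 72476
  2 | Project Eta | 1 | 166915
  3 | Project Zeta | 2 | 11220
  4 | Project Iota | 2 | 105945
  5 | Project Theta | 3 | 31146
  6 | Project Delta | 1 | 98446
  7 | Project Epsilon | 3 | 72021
SELECT name, budget FROM projects ORDER BY budget DESC LIMIT 1

Execution result:
name | budget
Project Eta | 166915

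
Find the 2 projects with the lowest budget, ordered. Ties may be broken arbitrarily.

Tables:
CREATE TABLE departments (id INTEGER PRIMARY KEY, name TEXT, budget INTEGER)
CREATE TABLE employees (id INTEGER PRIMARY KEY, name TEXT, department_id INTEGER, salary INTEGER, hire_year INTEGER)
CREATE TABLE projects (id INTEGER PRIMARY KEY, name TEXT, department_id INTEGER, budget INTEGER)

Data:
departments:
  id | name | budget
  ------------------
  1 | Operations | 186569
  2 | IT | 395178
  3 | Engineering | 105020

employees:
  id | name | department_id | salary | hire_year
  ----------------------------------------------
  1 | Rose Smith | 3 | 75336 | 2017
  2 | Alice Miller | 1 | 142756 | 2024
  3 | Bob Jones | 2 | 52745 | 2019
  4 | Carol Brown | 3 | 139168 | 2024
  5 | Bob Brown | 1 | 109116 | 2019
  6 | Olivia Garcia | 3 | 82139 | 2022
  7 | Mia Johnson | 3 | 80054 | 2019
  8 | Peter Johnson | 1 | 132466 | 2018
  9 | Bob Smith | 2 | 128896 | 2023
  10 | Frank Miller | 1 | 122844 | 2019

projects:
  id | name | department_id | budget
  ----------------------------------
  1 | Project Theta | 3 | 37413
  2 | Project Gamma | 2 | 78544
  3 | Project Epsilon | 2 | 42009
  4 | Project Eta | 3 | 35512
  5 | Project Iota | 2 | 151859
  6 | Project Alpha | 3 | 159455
SELECT name, budget FROM projects ORDER BY budget ASC LIMIT 2

Execution result:
name | budget
Project Eta | 35512
Project Theta | 37413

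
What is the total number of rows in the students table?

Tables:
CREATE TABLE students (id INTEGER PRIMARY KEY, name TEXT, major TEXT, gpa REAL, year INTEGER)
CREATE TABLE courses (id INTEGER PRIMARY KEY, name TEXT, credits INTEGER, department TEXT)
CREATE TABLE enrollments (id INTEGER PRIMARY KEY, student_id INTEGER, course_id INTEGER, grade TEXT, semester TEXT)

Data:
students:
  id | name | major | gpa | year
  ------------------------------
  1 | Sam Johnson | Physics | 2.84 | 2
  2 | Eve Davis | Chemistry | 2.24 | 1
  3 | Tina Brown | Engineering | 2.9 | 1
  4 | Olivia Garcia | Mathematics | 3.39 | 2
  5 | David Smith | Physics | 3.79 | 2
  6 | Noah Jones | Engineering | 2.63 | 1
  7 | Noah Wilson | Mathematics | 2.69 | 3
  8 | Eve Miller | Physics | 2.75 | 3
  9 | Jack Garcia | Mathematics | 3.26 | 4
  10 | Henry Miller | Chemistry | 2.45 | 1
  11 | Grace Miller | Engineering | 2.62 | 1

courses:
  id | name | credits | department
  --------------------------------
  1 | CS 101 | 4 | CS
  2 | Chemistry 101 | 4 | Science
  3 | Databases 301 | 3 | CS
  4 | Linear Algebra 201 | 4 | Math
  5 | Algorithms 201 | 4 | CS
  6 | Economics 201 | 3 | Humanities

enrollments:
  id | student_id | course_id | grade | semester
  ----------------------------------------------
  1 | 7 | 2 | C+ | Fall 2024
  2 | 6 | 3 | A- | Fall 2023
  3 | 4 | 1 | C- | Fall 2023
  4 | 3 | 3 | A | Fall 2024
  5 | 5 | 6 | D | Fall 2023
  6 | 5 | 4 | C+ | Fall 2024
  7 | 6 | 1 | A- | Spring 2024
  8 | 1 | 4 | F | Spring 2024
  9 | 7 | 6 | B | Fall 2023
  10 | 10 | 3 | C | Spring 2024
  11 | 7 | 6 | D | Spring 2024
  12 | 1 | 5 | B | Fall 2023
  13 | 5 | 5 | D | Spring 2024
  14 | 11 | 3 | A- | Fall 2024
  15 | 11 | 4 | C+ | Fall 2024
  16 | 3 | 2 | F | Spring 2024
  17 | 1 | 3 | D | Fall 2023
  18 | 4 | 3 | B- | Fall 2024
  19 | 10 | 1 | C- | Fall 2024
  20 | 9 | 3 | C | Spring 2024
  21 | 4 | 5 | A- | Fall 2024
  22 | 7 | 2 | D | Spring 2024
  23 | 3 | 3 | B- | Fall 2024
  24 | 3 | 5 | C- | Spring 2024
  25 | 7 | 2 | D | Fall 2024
SELECT COUNT(*) FROM students

Execution result:
11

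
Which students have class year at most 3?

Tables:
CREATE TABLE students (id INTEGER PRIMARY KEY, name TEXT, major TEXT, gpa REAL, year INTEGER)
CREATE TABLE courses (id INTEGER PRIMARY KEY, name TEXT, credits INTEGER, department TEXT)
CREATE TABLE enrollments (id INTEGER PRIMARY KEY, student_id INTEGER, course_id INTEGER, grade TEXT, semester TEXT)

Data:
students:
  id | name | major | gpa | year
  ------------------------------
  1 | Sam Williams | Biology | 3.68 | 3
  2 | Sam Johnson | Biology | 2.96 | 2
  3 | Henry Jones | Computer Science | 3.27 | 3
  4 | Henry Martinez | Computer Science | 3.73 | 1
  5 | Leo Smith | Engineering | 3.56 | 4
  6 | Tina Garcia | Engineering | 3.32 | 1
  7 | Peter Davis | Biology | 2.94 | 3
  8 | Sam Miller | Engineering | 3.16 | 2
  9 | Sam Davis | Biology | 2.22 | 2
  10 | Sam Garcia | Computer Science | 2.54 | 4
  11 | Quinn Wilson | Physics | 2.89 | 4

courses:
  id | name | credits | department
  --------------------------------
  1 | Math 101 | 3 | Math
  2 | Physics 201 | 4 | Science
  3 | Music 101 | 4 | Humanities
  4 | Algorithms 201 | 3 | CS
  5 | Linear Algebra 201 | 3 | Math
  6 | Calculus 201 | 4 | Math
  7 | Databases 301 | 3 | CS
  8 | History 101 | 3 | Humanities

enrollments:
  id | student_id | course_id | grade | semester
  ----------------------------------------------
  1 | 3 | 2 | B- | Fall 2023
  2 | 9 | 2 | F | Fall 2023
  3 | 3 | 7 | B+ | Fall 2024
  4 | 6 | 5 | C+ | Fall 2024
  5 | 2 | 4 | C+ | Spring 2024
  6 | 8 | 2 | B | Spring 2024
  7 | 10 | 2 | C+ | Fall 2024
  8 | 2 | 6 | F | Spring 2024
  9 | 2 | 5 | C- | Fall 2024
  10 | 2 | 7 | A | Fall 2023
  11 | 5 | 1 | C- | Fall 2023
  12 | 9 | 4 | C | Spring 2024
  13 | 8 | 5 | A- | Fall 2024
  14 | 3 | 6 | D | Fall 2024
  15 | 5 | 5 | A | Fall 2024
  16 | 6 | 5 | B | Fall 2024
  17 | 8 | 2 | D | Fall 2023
SELECT name, year FROM students WHERE year <= 3

Execution result:
name | year
Sam Williams | 3
Sam Johnson | 2
Henry Jones | 3
Henry Martinez | 1
Tina Garcia | 1
Peter Davis | 3
Sam Miller | 2
Sam Davis | 2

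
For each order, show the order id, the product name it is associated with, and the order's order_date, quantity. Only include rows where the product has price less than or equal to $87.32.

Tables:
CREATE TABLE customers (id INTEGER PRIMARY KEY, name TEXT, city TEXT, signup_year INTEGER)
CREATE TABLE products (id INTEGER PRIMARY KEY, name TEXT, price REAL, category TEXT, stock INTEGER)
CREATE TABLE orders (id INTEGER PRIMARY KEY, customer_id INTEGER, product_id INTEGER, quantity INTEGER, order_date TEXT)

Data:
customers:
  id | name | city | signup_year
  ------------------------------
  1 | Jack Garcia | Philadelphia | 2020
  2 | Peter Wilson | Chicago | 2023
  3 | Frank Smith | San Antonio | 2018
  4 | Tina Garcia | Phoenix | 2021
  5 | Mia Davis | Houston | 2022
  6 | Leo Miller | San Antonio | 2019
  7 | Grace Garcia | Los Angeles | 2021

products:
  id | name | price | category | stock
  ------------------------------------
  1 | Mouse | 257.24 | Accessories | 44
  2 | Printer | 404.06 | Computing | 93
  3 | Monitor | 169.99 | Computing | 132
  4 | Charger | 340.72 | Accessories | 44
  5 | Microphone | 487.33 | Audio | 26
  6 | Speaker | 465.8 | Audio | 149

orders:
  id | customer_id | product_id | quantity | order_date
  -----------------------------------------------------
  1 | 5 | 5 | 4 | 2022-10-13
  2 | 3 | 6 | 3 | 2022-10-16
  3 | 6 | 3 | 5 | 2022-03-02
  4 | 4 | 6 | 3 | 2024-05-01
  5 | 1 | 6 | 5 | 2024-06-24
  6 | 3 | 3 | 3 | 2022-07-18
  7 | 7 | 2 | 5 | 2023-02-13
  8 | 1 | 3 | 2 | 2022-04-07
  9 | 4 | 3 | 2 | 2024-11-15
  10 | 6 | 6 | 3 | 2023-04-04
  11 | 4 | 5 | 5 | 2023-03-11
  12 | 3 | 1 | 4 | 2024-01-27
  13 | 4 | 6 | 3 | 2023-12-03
SELECT c.id, p.name AS product, c.order_date, c.quantity FROM orders c JOIN products p ON c.product_id = p.id WHERE p.price <= 87.32

Execution result:
(no rows)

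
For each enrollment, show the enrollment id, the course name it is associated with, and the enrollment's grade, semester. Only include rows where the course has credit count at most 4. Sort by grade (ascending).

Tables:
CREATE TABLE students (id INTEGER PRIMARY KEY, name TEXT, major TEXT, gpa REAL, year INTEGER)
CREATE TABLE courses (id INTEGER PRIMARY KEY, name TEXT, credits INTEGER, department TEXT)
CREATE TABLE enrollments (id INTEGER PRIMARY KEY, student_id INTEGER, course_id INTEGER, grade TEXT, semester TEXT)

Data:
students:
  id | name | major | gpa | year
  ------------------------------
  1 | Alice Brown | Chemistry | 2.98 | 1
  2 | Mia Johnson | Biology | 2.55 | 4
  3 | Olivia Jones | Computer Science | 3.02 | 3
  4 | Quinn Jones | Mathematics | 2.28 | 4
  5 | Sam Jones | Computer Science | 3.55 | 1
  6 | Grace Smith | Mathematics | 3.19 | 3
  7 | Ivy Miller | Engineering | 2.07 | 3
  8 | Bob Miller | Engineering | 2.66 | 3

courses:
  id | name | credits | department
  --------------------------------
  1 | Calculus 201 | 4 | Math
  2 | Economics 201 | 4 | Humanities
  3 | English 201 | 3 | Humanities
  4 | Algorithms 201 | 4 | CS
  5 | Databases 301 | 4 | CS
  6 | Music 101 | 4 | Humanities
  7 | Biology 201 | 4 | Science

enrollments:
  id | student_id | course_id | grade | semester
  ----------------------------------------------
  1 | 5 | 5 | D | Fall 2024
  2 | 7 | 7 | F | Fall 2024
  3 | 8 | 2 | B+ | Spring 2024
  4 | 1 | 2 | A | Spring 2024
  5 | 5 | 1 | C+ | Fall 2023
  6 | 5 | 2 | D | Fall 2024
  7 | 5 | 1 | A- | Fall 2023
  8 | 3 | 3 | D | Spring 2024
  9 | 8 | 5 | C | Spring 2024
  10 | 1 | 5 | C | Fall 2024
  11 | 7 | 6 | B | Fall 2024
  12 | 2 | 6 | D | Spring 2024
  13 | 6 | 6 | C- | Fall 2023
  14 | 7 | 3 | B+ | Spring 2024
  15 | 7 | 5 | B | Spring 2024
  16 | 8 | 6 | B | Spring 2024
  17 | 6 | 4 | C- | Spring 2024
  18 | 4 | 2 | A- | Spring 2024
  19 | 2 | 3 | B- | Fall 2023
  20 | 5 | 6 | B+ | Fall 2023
SELECT c.id, p.name AS course, c.grade, c.semester FROM enrollments c JOIN courses p ON c.course_id = p.id WHERE p.credits <= 4 ORDER BY c.grade ASC

Execution result:
id | course | grade | semester
4 | Economics 201 | A | Spring 2024
7 | Calculus 201 | A- | Fall 2023
18 | Economics 201 | A- | Spring 2024
11 | Music 101 | B | Fall 2024
15 | Databases 301 | B | Spring 2024
16 | Music 101 | B | Spring 2024
3 | Economics 201 | B+ | Spring 2024
14 | English 201 | B+ | Spring 2024
20 | Music 101 | B+ | Fall 2023
19 | English 201 | B- | Fall 2023
9 | Databases 301 | C | Spring 2024
10 | Databases 301 | C | Fall 2024
5 | Calculus 201 | C+ | Fall 2023
13 | Music 101 | C- | Fall 2023
17 | Algorithms 201 | C- | Spring 2024
1 | Databases 301 | D | Fall 2024
6 | Economics 201 | D | Fall 2024
8 | English 201 | D | Spring 2024
12 | Music 101 | D | Spring 2024
2 | Biology 201 | F | Fall 2024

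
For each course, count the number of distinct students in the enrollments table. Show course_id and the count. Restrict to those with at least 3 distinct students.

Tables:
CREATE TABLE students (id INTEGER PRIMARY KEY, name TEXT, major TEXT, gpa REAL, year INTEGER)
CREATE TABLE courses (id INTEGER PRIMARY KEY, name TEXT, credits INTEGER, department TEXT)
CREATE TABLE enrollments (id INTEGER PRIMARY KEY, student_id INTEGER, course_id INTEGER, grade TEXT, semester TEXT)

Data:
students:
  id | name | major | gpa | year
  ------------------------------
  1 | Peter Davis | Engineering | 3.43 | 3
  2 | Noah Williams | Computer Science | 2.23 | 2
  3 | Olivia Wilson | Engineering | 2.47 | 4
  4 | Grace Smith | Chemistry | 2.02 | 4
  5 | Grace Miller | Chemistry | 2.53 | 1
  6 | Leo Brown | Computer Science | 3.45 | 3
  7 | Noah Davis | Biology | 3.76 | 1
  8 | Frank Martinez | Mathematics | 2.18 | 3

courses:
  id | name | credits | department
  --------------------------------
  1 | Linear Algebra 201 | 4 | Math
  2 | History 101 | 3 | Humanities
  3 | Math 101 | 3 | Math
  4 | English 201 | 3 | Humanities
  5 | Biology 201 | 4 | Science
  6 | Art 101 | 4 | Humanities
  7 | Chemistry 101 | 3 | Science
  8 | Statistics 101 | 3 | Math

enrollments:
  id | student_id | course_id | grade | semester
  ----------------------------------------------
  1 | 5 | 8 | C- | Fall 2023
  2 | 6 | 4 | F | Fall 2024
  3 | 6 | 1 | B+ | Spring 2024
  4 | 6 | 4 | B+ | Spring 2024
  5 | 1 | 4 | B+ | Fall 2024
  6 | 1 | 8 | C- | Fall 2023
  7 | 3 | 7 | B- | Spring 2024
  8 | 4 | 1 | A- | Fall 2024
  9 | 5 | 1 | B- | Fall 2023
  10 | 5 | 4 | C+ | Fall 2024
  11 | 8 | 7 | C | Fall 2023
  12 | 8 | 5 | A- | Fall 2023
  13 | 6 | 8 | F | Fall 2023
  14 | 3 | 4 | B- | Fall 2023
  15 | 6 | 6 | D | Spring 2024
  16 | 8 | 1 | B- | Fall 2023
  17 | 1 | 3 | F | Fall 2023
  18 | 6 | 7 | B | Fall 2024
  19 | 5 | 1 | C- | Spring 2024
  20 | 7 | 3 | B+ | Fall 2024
SELECT course_id, COUNT(DISTINCT student_id) AS distinct_student_count FROM enrollments GROUP BY course_id HAVING COUNT(DISTINCT student_id) >= 3

Execution result:
course_id | distinct_student_count
1 | 4
4 | 4
7 | 3
8 | 3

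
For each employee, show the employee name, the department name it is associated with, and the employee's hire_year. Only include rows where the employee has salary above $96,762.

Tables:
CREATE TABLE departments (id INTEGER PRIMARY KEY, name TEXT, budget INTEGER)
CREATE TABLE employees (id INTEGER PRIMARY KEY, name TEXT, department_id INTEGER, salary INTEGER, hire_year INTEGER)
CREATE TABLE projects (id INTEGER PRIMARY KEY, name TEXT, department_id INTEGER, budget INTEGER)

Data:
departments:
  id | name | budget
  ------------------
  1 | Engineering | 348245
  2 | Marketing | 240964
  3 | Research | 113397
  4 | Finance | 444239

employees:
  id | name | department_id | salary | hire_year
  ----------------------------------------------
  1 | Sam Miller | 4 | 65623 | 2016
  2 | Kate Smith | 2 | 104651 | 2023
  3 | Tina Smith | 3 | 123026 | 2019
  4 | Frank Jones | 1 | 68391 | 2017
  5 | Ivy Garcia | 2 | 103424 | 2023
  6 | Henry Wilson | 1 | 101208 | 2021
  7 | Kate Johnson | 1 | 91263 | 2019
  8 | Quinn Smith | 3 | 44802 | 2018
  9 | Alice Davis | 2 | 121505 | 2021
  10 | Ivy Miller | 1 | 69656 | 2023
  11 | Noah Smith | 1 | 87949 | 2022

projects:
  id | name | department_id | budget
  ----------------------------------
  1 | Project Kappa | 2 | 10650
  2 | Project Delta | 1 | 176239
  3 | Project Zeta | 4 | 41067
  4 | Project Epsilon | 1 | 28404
SELECT c.name, p.name AS department, c.hire_year FROM employees c JOIN departments p ON c.department_id = p.id WHERE c.salary > 96762

Execution result:
name | department | hire_year
Kate Smith | Marketing | 2023
Tina Smith | Research | 2019
Ivy Garcia | Marketing | 2023
Henry Wilson | Engineering | 2021
Alice Davis | Marketing | 2021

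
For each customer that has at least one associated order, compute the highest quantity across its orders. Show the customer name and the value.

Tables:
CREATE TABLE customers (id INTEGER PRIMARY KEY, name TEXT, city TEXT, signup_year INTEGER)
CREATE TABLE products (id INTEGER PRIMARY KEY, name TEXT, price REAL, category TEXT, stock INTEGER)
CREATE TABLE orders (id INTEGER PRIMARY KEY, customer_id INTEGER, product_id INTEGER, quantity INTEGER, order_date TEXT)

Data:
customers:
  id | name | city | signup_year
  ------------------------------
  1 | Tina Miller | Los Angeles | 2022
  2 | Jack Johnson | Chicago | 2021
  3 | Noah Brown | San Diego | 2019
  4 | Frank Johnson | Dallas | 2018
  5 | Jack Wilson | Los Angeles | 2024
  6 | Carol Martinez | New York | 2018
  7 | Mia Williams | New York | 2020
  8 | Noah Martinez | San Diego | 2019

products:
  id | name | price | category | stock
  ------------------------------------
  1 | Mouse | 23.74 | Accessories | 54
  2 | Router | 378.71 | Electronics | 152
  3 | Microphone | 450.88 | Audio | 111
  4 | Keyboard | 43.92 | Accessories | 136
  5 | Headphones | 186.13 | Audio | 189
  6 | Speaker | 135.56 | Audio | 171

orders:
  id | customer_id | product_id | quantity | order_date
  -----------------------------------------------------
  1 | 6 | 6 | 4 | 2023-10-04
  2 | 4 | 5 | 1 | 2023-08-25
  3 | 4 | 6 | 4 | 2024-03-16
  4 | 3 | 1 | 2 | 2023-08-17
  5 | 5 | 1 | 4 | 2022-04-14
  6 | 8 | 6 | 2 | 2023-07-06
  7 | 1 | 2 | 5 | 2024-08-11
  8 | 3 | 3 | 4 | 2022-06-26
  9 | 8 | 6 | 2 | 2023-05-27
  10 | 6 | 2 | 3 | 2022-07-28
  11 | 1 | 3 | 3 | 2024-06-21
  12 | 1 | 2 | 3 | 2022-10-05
SELECT p.name, MAX(c.quantity) AS max_quantity FROM orders c JOIN customers p ON c.customer_id = p.id GROUP BY p.id, p.name

Execution result:
name | max_quantity
Tina Miller | 5
Noah Brown | 4
Frank Johnson | 4
Jack Wilson | 4
Carol Martinez | 4
Noah Martinez | 2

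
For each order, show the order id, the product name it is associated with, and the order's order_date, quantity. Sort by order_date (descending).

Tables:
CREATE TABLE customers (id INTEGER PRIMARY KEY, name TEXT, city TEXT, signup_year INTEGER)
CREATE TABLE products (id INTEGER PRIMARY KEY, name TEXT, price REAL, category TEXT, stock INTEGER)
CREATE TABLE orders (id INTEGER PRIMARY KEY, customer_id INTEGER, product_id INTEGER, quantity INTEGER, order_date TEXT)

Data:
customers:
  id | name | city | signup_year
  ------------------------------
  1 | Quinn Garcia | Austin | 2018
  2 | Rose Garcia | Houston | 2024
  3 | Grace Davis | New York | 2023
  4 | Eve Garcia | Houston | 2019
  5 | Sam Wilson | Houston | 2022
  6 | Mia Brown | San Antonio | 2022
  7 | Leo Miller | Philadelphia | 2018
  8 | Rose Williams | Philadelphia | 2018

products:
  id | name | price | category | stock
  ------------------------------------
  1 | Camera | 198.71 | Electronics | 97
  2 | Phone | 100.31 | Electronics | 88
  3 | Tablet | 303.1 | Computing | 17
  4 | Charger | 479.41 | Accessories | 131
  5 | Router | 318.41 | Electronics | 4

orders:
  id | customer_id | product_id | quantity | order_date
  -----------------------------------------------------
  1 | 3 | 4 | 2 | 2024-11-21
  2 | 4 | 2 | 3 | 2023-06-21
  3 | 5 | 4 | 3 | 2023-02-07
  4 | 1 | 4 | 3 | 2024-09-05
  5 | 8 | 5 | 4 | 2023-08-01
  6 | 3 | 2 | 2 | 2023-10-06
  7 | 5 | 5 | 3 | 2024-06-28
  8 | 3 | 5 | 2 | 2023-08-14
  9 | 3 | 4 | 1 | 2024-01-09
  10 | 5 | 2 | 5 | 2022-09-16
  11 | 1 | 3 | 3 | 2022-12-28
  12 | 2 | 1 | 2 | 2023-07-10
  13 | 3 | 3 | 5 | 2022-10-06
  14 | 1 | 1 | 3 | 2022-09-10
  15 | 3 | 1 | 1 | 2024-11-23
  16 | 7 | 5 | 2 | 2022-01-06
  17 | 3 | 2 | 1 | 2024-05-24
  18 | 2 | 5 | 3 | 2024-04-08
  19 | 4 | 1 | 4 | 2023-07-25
SELECT c.id, p.name AS product, c.order_date, c.quantity FROM orders c JOIN products p ON c.product_id = p.id ORDER BY c.order_date DESC

Execution result:
id | product | order_date | quantity
15 | Camera | 2024-11-23 | 1
1 | Charger | 2024-11-21 | 2
4 | Charger | 2024-09-05 | 3
7 | Router | 2024-06-28 | 3
17 | Phone | 2024-05-24 | 1
18 | Router | 2024-04-08 | 3
9 | Charger | 2024-01-09 | 1
6 | Phone | 2023-10-06 | 2
8 | Router | 2023-08-14 | 2
5 | Router | 2023-08-01 | 4
19 | Camera | 2023-07-25 | 4
12 | Camera | 2023-07-10 | 2
2 | Phone | 2023-06-21 | 3
3 | Charger | 2023-02-07 | 3
11 | Tablet | 2022-12-28 | 3
13 | Tablet | 2022-10-06 | 5
10 | Phone | 2022-09-16 | 5
14 | Camera | 2022-09-10 | 3
16 | Router | 2022-01-06 | 2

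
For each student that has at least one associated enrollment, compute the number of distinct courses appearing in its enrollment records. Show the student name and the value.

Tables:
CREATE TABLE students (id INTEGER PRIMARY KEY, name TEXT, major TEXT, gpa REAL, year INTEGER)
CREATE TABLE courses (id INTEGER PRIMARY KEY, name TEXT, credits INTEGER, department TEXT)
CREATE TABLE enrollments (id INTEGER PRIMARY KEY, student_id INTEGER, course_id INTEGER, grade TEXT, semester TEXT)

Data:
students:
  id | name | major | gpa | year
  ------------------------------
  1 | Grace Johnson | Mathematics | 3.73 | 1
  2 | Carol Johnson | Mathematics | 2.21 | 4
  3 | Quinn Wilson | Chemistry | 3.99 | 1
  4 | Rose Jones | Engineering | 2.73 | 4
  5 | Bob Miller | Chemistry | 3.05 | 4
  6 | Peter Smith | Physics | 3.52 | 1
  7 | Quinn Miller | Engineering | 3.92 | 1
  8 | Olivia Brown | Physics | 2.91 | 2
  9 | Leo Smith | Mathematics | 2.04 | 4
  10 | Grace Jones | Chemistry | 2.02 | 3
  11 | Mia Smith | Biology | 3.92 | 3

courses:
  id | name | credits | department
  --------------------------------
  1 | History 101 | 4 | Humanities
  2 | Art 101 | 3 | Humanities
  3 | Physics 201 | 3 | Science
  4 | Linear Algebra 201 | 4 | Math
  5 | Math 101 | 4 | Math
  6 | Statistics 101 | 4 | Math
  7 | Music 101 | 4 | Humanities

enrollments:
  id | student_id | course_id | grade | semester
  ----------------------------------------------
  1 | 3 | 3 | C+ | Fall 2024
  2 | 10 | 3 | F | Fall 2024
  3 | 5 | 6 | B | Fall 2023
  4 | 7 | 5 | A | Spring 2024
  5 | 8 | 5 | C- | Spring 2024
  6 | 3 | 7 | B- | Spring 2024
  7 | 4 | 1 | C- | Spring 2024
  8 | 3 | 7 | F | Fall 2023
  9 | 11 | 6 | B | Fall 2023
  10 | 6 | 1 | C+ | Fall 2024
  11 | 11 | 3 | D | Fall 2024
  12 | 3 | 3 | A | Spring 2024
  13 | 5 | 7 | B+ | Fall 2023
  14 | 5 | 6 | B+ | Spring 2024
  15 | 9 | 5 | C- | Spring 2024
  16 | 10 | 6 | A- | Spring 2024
SELECT p.name, COUNT(DISTINCT c.course_id) AS distinct_course_count FROM enrollments c JOIN students p ON c.student_id = p.id GROUP BY p.id, p.name

Execution result:
name | distinct_course_count
Quinn Wilson | 2
Rose Jones | 1
Bob Miller | 2
Peter Smith | 1
Quinn Miller | 1
Olivia Brown | 1
Leo Smith | 1
Grace Jones | 2
Mia Smith | 2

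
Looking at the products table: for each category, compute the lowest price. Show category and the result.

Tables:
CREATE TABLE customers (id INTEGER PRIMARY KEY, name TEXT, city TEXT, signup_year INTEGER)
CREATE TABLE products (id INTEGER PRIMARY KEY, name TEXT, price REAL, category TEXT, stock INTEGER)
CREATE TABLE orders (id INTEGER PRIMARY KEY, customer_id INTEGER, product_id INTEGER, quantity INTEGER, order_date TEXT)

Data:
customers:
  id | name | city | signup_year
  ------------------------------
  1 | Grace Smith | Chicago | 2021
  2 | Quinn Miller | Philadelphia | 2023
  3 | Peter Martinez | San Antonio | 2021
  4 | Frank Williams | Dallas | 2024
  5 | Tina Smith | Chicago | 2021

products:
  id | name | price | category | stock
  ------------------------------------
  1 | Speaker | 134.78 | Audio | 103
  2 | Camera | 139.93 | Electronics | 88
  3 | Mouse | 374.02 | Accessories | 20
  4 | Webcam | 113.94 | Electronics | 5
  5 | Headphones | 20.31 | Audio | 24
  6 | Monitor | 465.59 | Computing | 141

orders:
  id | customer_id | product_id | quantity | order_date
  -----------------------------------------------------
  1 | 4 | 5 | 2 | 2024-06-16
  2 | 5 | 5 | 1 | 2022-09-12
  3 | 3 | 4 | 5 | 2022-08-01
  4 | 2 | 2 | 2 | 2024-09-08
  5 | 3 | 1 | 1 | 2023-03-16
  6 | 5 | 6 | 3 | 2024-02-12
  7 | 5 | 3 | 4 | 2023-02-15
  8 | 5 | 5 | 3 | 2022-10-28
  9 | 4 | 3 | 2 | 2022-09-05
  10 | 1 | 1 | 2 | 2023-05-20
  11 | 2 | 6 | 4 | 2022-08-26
SELECT category, MIN(price) AS min_price FROM products GROUP BY category

Execution result:
category | min_price
Accessories | 374.02
Audio | 20.31
Computing | 465.59
Electronics | 113.94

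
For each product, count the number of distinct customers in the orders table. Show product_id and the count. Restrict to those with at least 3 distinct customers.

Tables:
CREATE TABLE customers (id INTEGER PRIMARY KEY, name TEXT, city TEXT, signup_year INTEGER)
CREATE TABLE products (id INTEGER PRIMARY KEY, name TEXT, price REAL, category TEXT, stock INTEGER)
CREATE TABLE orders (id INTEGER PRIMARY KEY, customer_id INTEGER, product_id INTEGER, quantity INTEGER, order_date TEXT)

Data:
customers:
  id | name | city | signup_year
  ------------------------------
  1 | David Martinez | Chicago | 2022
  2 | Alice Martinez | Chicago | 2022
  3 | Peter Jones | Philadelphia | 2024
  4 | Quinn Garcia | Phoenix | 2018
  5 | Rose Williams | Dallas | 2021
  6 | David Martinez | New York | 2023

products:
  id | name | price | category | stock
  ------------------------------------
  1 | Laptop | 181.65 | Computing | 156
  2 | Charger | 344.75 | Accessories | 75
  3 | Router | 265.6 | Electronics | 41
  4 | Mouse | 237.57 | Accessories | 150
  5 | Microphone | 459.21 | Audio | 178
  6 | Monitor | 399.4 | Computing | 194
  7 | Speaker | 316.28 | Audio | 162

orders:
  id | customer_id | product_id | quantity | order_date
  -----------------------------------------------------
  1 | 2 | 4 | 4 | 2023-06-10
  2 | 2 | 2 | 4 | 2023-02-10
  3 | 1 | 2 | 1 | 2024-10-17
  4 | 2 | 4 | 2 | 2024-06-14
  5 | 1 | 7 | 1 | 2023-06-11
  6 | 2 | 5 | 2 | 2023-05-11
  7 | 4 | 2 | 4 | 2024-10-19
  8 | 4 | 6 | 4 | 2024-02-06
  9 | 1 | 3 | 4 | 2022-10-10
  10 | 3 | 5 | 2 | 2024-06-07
SELECT product_id, COUNT(DISTINCT customer_id) AS distinct_customer_count FROM orders GROUP BY product_id HAVING COUNT(DISTINCT customer_id) >= 3

Execution result:
product_id | distinct_customer_count
2 | 3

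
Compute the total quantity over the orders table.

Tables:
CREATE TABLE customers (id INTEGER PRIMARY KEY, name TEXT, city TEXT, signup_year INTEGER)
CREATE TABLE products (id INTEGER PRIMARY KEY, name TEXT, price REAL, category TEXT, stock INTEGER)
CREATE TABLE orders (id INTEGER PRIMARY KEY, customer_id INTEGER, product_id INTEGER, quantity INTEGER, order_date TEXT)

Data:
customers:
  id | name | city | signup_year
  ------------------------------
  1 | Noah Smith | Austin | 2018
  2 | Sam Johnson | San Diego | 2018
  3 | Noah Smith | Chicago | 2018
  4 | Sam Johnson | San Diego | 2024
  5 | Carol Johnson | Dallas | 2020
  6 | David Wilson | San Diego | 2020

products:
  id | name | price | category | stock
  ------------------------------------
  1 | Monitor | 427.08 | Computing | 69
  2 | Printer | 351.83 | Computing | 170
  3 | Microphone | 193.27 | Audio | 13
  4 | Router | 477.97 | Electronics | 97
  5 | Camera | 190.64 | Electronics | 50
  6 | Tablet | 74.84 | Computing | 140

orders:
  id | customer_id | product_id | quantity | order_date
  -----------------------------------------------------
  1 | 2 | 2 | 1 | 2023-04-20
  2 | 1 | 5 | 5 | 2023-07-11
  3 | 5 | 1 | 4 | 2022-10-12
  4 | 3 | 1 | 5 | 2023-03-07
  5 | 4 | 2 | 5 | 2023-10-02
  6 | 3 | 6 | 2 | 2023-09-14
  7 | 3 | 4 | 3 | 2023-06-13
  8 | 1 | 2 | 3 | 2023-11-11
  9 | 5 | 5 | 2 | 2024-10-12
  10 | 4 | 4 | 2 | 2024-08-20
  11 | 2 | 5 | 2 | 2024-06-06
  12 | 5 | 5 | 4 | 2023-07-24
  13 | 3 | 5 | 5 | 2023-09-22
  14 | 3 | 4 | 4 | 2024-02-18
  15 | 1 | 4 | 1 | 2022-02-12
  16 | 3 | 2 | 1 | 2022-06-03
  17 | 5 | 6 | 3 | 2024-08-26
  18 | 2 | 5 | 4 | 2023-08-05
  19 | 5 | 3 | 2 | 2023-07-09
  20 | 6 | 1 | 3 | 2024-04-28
SELECT SUM(quantity) FROM orders

Execution result:
61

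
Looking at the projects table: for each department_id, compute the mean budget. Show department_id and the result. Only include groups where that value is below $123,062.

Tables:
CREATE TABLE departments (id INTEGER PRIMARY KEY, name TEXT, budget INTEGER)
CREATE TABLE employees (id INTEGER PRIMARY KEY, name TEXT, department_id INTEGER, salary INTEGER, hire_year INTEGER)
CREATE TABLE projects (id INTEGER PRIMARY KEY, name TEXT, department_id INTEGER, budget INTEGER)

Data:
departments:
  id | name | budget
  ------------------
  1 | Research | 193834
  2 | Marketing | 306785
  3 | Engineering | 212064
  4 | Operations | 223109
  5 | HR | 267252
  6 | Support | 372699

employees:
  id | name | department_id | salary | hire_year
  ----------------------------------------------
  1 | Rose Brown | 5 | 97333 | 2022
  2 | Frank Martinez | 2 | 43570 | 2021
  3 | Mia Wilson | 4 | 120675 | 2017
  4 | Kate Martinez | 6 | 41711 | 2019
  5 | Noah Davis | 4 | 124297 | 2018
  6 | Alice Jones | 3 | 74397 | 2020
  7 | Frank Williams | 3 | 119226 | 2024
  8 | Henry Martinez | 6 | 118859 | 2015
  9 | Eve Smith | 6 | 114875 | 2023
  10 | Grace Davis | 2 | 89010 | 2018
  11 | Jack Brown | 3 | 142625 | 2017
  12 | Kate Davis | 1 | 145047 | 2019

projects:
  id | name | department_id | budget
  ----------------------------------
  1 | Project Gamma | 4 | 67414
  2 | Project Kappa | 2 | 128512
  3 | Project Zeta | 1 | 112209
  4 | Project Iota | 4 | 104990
SELECT department_id, AVG(budget) AS avg_budget FROM projects GROUP BY department_id HAVING AVG(budget) < 123062

Execution result:
department_id | avg_budget
1 | 112209.00
4 | 86202.00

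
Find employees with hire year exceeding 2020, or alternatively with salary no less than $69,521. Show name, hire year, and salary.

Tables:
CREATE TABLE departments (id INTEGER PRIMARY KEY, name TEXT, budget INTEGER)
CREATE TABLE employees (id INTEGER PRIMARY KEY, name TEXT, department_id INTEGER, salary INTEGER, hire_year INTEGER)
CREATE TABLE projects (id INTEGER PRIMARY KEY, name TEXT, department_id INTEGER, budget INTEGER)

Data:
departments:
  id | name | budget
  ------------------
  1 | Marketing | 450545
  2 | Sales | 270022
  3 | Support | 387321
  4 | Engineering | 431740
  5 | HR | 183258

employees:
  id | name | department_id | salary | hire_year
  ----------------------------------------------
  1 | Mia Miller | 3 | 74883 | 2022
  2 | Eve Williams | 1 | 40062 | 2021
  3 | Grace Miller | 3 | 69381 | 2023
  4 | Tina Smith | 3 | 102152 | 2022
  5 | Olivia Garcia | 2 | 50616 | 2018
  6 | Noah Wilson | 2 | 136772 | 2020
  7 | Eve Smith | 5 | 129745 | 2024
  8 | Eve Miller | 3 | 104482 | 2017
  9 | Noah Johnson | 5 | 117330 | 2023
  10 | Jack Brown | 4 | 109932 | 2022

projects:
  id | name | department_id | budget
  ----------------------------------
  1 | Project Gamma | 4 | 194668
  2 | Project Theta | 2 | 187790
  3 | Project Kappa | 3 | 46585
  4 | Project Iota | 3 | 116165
SELECT name, hire_year, salary FROM employees WHERE hire_year > 2020 OR salary >= 69521

Execution result:
name | hire_year | salary
Mia Miller | 2022 | 74883
Eve Williams | 2021 | 40062
Grace Miller | 2023 | 69381
Tina Smith | 2022 | 102152
Noah Wilson | 2020 | 136772
Eve Smith | 2024 | 129745
Eve Miller | 2017 | 104482
Noah Johnson | 2023 | 117330
Jack Brown | 2022 | 109932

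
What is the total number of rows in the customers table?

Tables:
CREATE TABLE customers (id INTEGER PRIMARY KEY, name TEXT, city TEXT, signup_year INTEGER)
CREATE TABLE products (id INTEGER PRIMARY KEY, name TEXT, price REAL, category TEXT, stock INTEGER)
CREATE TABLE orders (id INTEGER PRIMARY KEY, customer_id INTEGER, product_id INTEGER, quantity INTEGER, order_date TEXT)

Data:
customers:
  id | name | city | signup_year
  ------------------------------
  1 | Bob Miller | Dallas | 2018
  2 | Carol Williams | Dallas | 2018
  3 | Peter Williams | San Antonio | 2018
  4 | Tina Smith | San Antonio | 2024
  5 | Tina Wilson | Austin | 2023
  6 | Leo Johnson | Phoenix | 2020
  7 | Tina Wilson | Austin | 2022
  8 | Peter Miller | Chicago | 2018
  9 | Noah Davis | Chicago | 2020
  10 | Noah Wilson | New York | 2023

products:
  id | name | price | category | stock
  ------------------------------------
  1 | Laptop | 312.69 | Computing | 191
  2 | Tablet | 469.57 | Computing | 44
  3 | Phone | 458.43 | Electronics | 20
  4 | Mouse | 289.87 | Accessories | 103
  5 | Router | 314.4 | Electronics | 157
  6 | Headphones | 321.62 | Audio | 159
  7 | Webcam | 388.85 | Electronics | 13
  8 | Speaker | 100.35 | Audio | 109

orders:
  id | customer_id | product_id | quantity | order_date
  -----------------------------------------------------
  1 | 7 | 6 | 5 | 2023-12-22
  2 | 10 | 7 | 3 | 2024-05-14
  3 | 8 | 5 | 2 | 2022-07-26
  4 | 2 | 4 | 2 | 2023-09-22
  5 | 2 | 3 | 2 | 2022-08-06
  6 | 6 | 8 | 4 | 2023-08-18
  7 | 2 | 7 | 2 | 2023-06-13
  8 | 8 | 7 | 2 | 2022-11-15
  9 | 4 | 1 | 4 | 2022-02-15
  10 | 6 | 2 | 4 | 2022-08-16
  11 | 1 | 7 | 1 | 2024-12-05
SELECT COUNT(*) FROM customers

Execution result:
10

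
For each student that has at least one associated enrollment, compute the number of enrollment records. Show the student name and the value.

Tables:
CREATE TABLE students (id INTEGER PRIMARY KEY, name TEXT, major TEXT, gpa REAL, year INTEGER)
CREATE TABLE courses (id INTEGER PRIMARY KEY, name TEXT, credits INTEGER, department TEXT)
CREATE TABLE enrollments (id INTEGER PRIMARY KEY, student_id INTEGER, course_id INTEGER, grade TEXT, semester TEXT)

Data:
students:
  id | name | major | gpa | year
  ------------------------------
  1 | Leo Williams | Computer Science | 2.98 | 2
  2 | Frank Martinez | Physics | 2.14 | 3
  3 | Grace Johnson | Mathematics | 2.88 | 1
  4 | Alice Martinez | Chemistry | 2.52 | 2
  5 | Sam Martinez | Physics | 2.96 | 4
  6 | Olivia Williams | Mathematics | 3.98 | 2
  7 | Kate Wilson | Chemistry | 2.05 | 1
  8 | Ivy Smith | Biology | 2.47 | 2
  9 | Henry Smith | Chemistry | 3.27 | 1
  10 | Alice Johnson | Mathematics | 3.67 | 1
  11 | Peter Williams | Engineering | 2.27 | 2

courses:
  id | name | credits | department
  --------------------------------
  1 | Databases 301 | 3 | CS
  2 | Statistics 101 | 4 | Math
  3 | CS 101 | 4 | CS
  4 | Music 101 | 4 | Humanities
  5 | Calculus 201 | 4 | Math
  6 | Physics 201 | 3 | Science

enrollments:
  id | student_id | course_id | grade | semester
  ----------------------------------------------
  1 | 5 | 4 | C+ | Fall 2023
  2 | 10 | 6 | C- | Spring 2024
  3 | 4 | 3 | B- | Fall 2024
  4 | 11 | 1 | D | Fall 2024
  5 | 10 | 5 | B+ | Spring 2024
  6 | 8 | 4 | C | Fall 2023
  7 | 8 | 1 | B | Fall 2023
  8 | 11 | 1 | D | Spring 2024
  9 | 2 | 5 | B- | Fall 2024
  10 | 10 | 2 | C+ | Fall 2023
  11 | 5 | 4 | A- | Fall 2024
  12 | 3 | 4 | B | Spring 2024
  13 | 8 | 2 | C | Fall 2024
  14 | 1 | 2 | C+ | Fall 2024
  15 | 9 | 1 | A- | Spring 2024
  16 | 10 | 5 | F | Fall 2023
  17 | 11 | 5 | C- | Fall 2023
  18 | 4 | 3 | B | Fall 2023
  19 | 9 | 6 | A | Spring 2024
SELECT p.name, COUNT(*) AS n FROM enrollments c JOIN students p ON c.student_id = p.id GROUP BY p.id, p.name

Execution result:
name | n
Leo Williams | 1
Frank Martinez | 1
Grace Johnson | 1
Alice Martinez | 2
Sam Martinez | 2
Ivy Smith | 3
Henry Smith | 2
Alice Johnson | 4
Peter Williams | 3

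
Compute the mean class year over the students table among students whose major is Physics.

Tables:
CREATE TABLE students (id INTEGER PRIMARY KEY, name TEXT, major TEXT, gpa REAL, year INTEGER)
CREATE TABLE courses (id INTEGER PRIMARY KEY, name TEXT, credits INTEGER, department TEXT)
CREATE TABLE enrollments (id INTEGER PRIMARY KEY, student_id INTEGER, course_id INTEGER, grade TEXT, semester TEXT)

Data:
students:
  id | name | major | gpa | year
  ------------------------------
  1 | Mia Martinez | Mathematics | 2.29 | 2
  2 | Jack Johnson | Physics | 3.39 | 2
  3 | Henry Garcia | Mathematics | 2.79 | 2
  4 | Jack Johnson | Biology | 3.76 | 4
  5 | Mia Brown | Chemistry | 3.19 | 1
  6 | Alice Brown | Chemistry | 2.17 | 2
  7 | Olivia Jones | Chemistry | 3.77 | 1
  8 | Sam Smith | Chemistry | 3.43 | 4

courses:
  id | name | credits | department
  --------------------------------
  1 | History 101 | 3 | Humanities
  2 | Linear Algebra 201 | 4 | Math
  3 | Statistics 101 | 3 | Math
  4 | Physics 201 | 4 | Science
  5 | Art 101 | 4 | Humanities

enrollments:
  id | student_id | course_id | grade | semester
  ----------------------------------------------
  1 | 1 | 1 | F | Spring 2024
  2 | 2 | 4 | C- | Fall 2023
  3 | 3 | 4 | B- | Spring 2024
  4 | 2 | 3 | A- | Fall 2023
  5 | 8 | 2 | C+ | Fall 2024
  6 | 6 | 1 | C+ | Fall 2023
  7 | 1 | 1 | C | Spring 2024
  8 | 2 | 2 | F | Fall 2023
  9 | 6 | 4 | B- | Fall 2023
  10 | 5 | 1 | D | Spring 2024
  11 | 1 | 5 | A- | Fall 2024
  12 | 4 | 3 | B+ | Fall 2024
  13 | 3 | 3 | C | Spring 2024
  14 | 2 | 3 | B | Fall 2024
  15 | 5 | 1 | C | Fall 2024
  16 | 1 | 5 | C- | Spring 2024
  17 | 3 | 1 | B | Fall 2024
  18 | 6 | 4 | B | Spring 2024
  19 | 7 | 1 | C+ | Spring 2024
SELECT AVG(year) FROM students WHERE major = 'Physics'

Execution result:
2.00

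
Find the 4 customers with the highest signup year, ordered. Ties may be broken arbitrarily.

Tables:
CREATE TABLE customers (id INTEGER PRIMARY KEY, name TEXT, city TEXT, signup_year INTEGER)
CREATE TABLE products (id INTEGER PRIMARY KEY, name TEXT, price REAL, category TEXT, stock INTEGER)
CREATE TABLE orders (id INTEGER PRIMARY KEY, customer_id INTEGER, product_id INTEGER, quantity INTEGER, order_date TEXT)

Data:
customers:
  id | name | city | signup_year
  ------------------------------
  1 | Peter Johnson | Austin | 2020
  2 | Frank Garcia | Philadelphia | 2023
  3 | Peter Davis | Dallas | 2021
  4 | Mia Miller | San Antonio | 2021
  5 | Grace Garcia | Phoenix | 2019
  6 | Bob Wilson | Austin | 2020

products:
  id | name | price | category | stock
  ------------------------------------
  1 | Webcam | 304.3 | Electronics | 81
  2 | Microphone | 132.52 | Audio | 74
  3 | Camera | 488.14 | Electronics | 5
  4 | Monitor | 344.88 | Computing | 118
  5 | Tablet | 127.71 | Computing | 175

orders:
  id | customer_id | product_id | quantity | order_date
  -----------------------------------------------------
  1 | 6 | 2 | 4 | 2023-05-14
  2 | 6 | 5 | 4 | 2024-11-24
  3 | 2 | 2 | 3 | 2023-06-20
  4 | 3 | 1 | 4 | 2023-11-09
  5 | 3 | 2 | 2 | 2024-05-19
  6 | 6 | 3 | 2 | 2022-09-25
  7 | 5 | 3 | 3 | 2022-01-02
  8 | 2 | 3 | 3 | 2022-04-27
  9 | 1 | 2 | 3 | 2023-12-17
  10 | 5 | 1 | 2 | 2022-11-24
SELECT name, signup_year FROM customers ORDER BY signup_year DESC LIMIT 4

Execution result:
name | signup_year
Frank Garcia | 2023
Peter Davis | 2021
Mia Miller | 2021
Peter Johnson | 2020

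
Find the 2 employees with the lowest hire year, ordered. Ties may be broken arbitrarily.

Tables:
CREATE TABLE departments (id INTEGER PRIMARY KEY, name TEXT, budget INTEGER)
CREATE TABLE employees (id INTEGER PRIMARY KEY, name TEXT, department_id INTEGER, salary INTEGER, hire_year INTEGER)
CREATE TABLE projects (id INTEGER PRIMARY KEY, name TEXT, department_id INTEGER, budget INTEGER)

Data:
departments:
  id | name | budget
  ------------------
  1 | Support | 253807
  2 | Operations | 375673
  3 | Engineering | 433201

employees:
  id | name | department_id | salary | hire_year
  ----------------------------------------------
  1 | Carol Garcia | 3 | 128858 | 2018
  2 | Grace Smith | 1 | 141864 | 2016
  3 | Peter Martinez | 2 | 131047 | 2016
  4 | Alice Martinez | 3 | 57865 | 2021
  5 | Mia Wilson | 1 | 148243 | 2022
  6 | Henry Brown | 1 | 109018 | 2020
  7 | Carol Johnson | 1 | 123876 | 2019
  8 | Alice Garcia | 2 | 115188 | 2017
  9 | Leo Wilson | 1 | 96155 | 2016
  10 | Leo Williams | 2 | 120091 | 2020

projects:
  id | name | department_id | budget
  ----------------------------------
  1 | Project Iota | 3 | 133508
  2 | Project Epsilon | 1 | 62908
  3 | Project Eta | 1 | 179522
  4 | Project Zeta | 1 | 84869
SELECT name, hire_year FROM employees ORDER BY hire_year ASC LIMIT 2

Execution result:
name | hire_year
Grace Smith | 2016
Peter Martinez | 2016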